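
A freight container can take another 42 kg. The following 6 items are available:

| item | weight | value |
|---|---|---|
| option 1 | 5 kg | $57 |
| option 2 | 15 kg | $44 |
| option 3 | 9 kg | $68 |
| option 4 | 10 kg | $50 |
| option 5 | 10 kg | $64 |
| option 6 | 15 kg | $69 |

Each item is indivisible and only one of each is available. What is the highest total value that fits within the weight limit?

Check high-value combinations within 42 kg:
- option 1+option 3+option 5+option 6: weight 5+9+10+15=39, value 57+68+64+69=258
- option 1+option 3+option 4+option 6: weight 5+9+10+15=39, value 57+68+50+69=244
- option 1+option 4+option 5+option 6: weight 5+10+10+15=40, value 57+50+64+69=240
- option 1+option 3+option 4+option 5: weight 5+9+10+10=34, value 57+68+50+64=239
- option 1+option 2+option 3+option 5: weight 5+15+9+10=39, value 57+44+68+64=233
Best: $258.

$258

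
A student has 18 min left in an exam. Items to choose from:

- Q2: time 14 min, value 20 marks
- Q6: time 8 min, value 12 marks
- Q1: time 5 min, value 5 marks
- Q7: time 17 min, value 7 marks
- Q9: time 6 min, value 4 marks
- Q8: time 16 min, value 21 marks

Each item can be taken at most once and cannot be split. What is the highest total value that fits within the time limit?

Check high-value combinations within 18 min:
- Q8: time 16, value 21
- Q2: time 14, value 20
- Q6+Q1: time 8+5=13, value 12+5=17
Best: 21 marks.

21 marks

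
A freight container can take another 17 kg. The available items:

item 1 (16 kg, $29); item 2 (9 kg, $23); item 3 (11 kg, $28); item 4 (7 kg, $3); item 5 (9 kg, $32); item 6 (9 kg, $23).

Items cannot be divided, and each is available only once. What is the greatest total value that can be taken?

$35

This is a 0/1 knapsack; check combinations near the capacity.
- item 4+item 5: weight 7+9=16, value 3+32=35
- item 5: weight 9, value 32
- item 1: weight 16, value 29
- item 3: weight 11, value 28
- item 2+item 4: weight 9+7=16, value 23+3=26
Best: $35.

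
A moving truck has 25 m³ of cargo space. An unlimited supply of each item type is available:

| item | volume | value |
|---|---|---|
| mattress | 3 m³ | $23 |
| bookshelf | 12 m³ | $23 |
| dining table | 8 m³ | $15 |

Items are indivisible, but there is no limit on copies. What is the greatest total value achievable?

$184

Best value-per-unit is mattress at 23/3, and filling with it alone uses volume 8×3=24. No mix of the others beats 8×23 = 184.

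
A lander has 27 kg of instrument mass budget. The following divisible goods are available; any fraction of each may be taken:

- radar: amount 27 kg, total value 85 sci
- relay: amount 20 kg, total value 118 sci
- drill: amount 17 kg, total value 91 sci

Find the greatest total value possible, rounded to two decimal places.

Take in order of value per unit:
- relay (118/20 per unit): all 20 → value 118, running total 118.00
- drill (91/17 per unit): 7 of 17 → value 7×91/17 = 37.4706, running total 155.47
Total 155.47.

155.47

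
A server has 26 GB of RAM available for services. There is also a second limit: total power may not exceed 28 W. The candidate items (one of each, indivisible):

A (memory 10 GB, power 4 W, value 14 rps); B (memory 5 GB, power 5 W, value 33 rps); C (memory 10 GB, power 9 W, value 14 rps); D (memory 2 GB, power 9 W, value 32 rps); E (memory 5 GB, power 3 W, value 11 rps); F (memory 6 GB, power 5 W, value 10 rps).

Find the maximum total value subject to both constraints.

90 rps

Feasible sets respecting both limits:
- A+B+D+E: memory 22, power 21, value 90
- B+C+D+E: memory 22, power 26, value 90
- A+B+D+F: memory 23, power 23, value 89
Best: 90 rps.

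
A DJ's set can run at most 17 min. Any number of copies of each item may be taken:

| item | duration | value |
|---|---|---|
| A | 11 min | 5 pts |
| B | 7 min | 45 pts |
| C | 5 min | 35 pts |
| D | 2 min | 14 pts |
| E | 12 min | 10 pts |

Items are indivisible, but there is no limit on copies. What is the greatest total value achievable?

119 pts

Best value-per-unit is C at 35/5; filling with it alone gives 3×35 = 105.
Optimal mix: 3×C + 1×D → duration 17, value 119.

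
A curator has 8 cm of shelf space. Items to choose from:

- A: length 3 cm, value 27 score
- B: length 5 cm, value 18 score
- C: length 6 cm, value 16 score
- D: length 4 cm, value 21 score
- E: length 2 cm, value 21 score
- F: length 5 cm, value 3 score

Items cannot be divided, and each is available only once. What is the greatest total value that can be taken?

Check high-value combinations within 8 cm:
- A+E: length 3+2=5, value 27+21=48
- A+D: length 3+4=7, value 27+21=48
- A+B: length 3+5=8, value 27+18=45
- D+E: length 4+2=6, value 21+21=42
- B+E: length 5+2=7, value 18+21=39
Best: 48 score.

48 score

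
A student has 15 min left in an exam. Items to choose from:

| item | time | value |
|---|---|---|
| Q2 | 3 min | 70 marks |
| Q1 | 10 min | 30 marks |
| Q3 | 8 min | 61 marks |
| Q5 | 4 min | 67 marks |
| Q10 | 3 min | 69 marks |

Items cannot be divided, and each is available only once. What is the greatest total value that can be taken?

Check high-value combinations within 15 min:
- Q2+Q5+Q10: time 3+4+3=10, value 70+67+69=206
- Q2+Q3+Q10: time 3+8+3=14, value 70+61+69=200
- Q2+Q3+Q5: time 3+8+4=15, value 70+61+67=198
- Q3+Q5+Q10: time 8+4+3=15, value 61+67+69=197
Best: 206 marks.

206 marks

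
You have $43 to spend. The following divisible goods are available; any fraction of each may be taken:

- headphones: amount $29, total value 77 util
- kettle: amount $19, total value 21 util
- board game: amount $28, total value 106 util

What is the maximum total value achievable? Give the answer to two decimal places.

145.83

Take in order of value per unit:
- board game (106/28 per unit): all 28 → value 106, running total 106.00
- headphones (77/29 per unit): 15 of 29 → value 15×77/29 = 39.8276, running total 145.83
Total 145.83.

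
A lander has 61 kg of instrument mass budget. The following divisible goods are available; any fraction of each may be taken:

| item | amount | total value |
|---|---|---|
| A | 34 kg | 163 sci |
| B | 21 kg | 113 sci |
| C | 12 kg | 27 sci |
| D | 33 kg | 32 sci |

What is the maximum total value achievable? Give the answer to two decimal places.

289.50

Take in order of value per unit:
- B (113/21 per unit): all 21 → value 113, running total 113.00
- A (163/34 per unit): all 34 → value 163, running total 276.00
- C (27/12 per unit): 6 of 12 → value 6×27/12 = 13.5000, running total 289.50
Total 289.50.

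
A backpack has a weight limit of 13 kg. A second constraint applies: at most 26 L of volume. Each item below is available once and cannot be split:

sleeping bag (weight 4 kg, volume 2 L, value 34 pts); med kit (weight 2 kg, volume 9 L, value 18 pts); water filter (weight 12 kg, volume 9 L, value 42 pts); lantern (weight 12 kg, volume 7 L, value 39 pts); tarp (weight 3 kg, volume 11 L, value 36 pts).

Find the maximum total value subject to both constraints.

Feasible sets respecting both limits:
- sleeping bag+med kit+tarp: weight 9, volume 22, value 88
- sleeping bag+tarp: weight 7, volume 13, value 70
- med kit+tarp: weight 5, volume 20, value 54
- sleeping bag+med kit: weight 6, volume 11, value 52
Best: 88 pts.

88 pts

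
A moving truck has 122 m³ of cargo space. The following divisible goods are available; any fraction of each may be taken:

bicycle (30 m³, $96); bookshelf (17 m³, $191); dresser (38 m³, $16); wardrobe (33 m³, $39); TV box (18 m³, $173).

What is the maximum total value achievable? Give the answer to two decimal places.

Take in order of value per unit:
- bookshelf (191/17 per unit): all 17 → value 191, running total 191.00
- TV box (173/18 per unit): all 18 → value 173, running total 364.00
- bicycle (96/30 per unit): all 30 → value 96, running total 460.00
- wardrobe (39/33 per unit): all 33 → value 39, running total 499.00
- dresser (16/38 per unit): 24 of 38 → value 24×16/38 = 10.1053, running total 509.11
Total 509.11.

509.11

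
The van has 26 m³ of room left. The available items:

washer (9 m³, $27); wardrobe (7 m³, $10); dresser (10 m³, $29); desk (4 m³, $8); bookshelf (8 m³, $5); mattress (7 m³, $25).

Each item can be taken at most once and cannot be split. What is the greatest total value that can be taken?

$81

Check high-value combinations within 26 m³:
- washer+dresser+mattress: volume 9+10+7=26, value 27+29+25=81
- washer+wardrobe+dresser: volume 9+7+10=26, value 27+10+29=66
- washer+dresser+desk: volume 9+10+4=23, value 27+29+8=64
- wardrobe+dresser+mattress: volume 7+10+7=24, value 10+29+25=64
- dresser+desk+mattress: volume 10+4+7=21, value 29+8+25=62
Best: $81.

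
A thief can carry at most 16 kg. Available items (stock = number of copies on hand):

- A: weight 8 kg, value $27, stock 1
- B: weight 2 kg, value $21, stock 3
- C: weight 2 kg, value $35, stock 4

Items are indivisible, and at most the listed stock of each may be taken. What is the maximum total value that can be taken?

Best selections within weight 16 and stock limits:
- 3×B + 4×C: weight 14, value 203
- 2×B + 4×C: weight 12, value 182
- 3×B + 3×C: weight 12, value 168
- 1×A + 4×C: weight 16, value 167
Best: $203.

$203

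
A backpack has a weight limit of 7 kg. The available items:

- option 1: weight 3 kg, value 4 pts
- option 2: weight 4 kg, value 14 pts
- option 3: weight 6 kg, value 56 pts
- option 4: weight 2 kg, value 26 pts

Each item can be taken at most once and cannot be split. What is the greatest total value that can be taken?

Check high-value combinations within 7 kg:
- option 3: weight 6, value 56
- option 2+option 4: weight 4+2=6, value 14+26=40
- option 1+option 4: weight 3+2=5, value 4+26=30
- option 4: weight 2, value 26
Best: 56 pts.

56 pts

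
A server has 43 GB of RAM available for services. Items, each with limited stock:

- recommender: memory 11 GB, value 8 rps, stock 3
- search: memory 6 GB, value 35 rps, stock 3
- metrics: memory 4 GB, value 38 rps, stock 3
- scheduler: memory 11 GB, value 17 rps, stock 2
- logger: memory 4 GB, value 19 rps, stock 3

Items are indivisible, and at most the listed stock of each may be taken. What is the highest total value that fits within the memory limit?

Best selections within memory 43 and stock limits:
- 3×search + 3×metrics + 3×logger: memory 42, value 276
- 3×search + 3×metrics + 2×logger: memory 38, value 257
Best: 276 rps.

276 rps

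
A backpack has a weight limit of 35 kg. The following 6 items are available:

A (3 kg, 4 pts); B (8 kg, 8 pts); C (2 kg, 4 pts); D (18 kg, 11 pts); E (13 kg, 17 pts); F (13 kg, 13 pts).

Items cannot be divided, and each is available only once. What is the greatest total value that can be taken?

Check high-value combinations within 35 kg:
- A+C+E+F: weight 3+2+13+13=31, value 4+4+17+13=38
- B+E+F: weight 8+13+13=34, value 8+17+13=38
- C+E+F: weight 2+13+13=28, value 4+17+13=34
- A+E+F: weight 3+13+13=29, value 4+17+13=34
Best: 38 pts.

38 pts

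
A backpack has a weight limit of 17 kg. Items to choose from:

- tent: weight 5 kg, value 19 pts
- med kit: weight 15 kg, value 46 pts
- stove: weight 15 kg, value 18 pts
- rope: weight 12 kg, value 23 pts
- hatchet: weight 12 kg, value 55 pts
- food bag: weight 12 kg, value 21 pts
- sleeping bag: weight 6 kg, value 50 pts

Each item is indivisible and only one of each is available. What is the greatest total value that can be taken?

This is a 0/1 knapsack; check combinations near the capacity.
- tent+hatchet: weight 5+12=17, value 19+55=74
- tent+sleeping bag: weight 5+6=11, value 19+50=69
- hatchet: weight 12, value 55
- sleeping bag: weight 6, value 50
Best: 74 pts.

74 pts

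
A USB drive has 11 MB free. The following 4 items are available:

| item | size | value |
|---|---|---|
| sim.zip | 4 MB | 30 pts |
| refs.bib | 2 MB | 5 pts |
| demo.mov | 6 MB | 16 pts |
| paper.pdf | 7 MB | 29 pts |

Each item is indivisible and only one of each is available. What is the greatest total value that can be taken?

Check high-value combinations within 11 MB:
- sim.zip+paper.pdf: size 4+7=11, value 30+29=59
- sim.zip+demo.mov: size 4+6=10, value 30+16=46
- sim.zip+refs.bib: size 4+2=6, value 30+5=35
- refs.bib+paper.pdf: size 2+7=9, value 5+29=34
- sim.zip: size 4, value 30
Best: 59 pts.

59 pts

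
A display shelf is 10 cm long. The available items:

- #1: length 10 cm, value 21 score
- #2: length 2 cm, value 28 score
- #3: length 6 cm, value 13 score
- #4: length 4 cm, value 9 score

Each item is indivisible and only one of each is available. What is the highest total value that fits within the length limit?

Check high-value combinations within 10 cm:
- #2+#3: length 2+6=8, value 28+13=41
- #2+#4: length 2+4=6, value 28+9=37
- #2: length 2, value 28
Best: 41 score.

41 score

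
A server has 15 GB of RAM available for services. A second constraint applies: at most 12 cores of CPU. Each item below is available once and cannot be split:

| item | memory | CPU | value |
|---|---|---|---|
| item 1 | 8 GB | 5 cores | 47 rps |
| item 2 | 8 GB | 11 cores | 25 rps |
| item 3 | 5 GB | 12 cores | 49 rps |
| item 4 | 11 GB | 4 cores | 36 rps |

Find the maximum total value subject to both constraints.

49 rps

Feasible sets respecting both limits:
- item 3: memory 5, CPU 12, value 49
- item 1: memory 8, CPU 5, value 47
- item 4: memory 11, CPU 4, value 36
- item 2: memory 8, CPU 11, value 25
Best: 49 rps.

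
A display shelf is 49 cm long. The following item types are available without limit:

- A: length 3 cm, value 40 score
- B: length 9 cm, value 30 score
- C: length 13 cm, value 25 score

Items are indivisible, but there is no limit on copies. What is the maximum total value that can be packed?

640 score

Best value-per-unit is A at 40/3, and filling with it alone uses length 16×3=48. No mix of the others beats 16×40 = 640.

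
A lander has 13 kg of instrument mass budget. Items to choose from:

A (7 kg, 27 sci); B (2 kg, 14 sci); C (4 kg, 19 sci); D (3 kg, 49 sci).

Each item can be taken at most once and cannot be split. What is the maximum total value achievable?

90 sci

Check high-value combinations within 13 kg:
- A+B+D: mass 7+2+3=12, value 27+14+49=90
- B+C+D: mass 2+4+3=9, value 14+19+49=82
- A+D: mass 7+3=10, value 27+49=76
- C+D: mass 4+3=7, value 19+49=68
- B+D: mass 2+3=5, value 14+49=63
Best: 90 sci.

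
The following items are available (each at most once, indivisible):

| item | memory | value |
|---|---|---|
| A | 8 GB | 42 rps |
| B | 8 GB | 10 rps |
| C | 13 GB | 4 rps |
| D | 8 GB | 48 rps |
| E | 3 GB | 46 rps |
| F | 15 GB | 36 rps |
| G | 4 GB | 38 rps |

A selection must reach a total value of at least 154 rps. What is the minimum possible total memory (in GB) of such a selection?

23

Subsets with value ≥ 154, sorted by total memory:
- A+D+E+G: memory 23, value 174
- D+E+F+G: memory 30, value 168
- A+E+F+G: memory 30, value 162
Minimum memory: 23 GB.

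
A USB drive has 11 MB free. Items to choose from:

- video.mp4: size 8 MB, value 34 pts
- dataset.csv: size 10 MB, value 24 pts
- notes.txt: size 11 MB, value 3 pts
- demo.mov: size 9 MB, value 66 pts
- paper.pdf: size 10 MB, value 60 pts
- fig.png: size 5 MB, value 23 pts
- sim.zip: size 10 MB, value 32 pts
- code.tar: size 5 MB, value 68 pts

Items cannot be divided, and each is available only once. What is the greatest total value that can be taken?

This is a 0/1 knapsack; check combinations near the capacity.
- fig.png+code.tar: size 5+5=10, value 23+68=91
- code.tar: size 5, value 68
- demo.mov: size 9, value 66
- paper.pdf: size 10, value 60
- video.mp4: size 8, value 34
Best: 91 pts.

91 pts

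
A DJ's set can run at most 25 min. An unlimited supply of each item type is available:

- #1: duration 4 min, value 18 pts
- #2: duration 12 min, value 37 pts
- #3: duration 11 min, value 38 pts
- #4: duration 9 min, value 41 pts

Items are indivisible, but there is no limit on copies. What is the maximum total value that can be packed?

113 pts

Best value-per-unit is #4 at 41/9; filling with it alone gives 2×41 = 82.
Optimal mix: 4×#1 + 1×#4 → duration 25, value 113.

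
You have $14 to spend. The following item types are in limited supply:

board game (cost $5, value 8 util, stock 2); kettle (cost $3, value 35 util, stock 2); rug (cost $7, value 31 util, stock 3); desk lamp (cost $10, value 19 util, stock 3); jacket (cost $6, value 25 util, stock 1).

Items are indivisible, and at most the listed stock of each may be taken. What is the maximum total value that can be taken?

Best selections within cost 14 and stock limits:
- 2×kettle + 1×rug: cost 13, value 101
- 2×kettle + 1×jacket: cost 12, value 95
- 1×board game + 2×kettle: cost 11, value 78
Best: 101 util.

101 util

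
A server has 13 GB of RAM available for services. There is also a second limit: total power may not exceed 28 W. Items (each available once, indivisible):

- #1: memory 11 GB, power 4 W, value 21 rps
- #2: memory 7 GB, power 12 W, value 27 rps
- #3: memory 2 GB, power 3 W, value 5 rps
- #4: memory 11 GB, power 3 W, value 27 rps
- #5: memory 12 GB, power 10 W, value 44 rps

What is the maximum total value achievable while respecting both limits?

44 rps

Feasible sets respecting both limits:
- #5: memory 12, power 10, value 44
- #2+#3: memory 9, power 15, value 32
- #3+#4: memory 13, power 6, value 32
- #2: memory 7, power 12, value 27
Best: 44 rps.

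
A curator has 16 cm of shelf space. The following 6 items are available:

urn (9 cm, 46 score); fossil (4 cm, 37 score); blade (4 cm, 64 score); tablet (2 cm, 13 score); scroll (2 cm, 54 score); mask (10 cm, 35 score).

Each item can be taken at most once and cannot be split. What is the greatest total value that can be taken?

168 score

Check high-value combinations within 16 cm:
- fossil+blade+tablet+scroll: length 4+4+2+2=12, value 37+64+13+54=168
- urn+blade+scroll: length 9+4+2=15, value 46+64+54=164
- fossil+blade+scroll: length 4+4+2=10, value 37+64+54=155
- blade+scroll+mask: length 4+2+10=16, value 64+54+35=153
Best: 168 score.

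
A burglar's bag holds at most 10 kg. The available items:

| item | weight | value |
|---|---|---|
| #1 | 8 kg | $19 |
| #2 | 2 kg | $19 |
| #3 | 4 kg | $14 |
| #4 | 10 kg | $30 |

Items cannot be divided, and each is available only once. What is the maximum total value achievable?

$38

This is a 0/1 knapsack; check combinations near the capacity.
- #1+#2: weight 8+2=10, value 19+19=38
- #2+#3: weight 2+4=6, value 19+14=33
- #4: weight 10, value 30
- #2: weight 2, value 19
Best: $38.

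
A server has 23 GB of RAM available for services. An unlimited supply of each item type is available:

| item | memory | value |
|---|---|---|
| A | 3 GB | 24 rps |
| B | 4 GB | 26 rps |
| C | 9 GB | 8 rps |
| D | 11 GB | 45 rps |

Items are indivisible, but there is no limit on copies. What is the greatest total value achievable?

Best value-per-unit is A at 24/3; filling with it alone gives 7×24 = 168.
Optimal mix: 5×A + 2×B → memory 23, value 172.

172 rps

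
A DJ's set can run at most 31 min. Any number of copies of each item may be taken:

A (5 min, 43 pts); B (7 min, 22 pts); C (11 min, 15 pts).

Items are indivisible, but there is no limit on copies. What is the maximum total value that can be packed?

258 pts

Best value-per-unit is A at 43/5, and filling with it alone uses duration 6×5=30. No mix of the others beats 6×43 = 258.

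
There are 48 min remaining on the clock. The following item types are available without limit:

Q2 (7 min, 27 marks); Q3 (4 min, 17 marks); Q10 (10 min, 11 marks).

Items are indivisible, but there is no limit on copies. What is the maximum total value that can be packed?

204 marks

Best value-per-unit is Q3 at 17/4, and filling with it alone uses time 12×4=48. No mix of the others beats 12×17 = 204.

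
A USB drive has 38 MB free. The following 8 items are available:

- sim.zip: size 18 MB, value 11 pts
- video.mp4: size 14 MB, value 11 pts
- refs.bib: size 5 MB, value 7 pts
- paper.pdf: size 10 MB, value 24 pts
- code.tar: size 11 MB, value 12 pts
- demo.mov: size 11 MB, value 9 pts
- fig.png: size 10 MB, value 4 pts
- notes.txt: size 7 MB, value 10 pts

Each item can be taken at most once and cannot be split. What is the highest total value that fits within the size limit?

53 pts

Check high-value combinations within 38 MB:
- refs.bib+paper.pdf+code.tar+notes.txt: size 5+10+11+7=33, value 7+24+12+10=53
- video.mp4+refs.bib+paper.pdf+notes.txt: size 14+5+10+7=36, value 11+7+24+10=52
- refs.bib+paper.pdf+code.tar+demo.mov: size 5+10+11+11=37, value 7+24+12+9=52
- refs.bib+paper.pdf+demo.mov+notes.txt: size 5+10+11+7=33, value 7+24+9+10=50
Best: 53 pts.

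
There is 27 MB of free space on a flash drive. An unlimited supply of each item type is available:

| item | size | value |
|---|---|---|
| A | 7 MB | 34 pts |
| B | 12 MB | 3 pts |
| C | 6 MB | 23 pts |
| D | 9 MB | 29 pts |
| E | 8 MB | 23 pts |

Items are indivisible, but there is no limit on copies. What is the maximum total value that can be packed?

Best value-per-unit is A at 34/7; filling with it alone gives 3×34 = 102.
Optimal mix: 3×A + 1×C → size 27, value 125.

125 pts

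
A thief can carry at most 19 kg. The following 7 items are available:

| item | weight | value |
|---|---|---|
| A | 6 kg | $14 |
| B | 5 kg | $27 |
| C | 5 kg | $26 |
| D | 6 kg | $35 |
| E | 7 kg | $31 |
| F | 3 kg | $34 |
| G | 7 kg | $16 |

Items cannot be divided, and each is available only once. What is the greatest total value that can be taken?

$122

This is a 0/1 knapsack; check combinations near the capacity.
- B+C+D+F: weight 5+5+6+3=19, value 27+26+35+34=122
- A+B+C+F: weight 6+5+5+3=19, value 14+27+26+34=101
- D+E+F: weight 6+7+3=16, value 35+31+34=100
Best: $122.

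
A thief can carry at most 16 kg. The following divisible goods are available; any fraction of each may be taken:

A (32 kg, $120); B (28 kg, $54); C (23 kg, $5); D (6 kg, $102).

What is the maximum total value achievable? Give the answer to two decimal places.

Take in order of value per unit:
- D (102/6 per unit): all 6 → value 102, running total 102.00
- A (120/32 per unit): 10 of 32 → value 10×120/32 = 37.5000, running total 139.50
Total 139.50.

139.50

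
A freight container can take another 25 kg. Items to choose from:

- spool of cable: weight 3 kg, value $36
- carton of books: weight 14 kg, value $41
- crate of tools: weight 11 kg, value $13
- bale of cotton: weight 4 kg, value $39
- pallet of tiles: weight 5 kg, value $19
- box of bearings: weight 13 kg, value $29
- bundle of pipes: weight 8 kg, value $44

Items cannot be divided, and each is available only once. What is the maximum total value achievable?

This is a 0/1 knapsack; check combinations near the capacity.
- spool of cable+bale of cotton+pallet of tiles+bundle of pipes: weight 3+4+5+8=20, value 36+39+19+44=138
- spool of cable+bale of cotton+pallet of tiles+box of bearings: weight 3+4+5+13=25, value 36+39+19+29=123
- spool of cable+carton of books+bundle of pipes: weight 3+14+8=25, value 36+41+44=121
- spool of cable+bale of cotton+bundle of pipes: weight 3+4+8=15, value 36+39+44=119
- spool of cable+carton of books+bale of cotton: weight 3+14+4=21, value 36+41+39=116
Best: $138.

$138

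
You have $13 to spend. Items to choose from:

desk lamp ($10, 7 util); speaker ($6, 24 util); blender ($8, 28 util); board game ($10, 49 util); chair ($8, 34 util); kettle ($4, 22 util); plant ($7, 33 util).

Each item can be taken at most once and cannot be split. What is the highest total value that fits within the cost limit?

Check high-value combinations within $13:
- speaker+plant: cost 6+7=13, value 24+33=57
- chair+kettle: cost 8+4=12, value 34+22=56
- kettle+plant: cost 4+7=11, value 22+33=55
- blender+kettle: cost 8+4=12, value 28+22=50
- board game: cost 10, value 49
Best: 57 util.

57 util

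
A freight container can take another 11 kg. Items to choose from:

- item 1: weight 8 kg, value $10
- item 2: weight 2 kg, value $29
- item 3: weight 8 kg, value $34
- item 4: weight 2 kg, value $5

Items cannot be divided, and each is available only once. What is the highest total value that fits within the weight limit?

$63

Check high-value combinations within 11 kg:
- item 2+item 3: weight 2+8=10, value 29+34=63
- item 1+item 2: weight 8+2=10, value 10+29=39
- item 3+item 4: weight 8+2=10, value 34+5=39
- item 2+item 4: weight 2+2=4, value 29+5=34
- item 3: weight 8, value 34
Best: $63.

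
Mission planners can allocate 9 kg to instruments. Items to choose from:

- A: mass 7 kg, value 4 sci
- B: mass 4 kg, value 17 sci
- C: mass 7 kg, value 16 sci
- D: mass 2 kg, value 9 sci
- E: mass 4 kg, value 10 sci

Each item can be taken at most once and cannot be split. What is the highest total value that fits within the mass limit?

27 sci

Check high-value combinations within 9 kg:
- B+E: mass 4+4=8, value 17+10=27
- B+D: mass 4+2=6, value 17+9=26
- C+D: mass 7+2=9, value 16+9=25
- D+E: mass 2+4=6, value 9+10=19
Best: 27 sci.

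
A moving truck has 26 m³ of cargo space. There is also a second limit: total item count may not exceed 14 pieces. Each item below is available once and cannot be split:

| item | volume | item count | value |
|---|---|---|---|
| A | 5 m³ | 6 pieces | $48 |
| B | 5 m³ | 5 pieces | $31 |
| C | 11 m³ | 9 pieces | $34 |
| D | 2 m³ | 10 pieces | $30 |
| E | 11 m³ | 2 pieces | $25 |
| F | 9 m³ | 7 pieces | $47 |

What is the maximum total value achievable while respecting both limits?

$104

Feasible sets respecting both limits:
- A+B+E: volume 21, item count 13, value 104
- B+E+F: volume 25, item count 14, value 103
- A+F: volume 14, item count 13, value 95
- A+B: volume 10, item count 11, value 79
Best: $104.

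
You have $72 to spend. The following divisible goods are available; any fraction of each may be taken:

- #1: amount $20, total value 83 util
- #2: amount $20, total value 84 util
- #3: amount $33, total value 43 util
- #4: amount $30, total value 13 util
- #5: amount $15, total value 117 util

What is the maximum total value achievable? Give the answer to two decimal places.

306.15

Take in order of value per unit:
- #5 (117/15 per unit): all 15 → value 117, running total 117.00
- #2 (84/20 per unit): all 20 → value 84, running total 201.00
- #1 (83/20 per unit): all 20 → value 83, running total 284.00
- #3 (43/33 per unit): 17 of 33 → value 17×43/33 = 22.1515, running total 306.15
Total 306.15.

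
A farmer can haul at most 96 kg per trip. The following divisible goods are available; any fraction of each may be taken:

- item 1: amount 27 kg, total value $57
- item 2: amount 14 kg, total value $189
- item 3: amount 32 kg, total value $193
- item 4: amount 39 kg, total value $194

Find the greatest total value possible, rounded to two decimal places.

Take in order of value per unit:
- item 2 (189/14 per unit): all 14 → value 189, running total 189.00
- item 3 (193/32 per unit): all 32 → value 193, running total 382.00
- item 4 (194/39 per unit): all 39 → value 194, running total 576.00
- item 1 (57/27 per unit): 11 of 27 → value 11×57/27 = 23.2222, running total 599.22
Total 599.22.

599.22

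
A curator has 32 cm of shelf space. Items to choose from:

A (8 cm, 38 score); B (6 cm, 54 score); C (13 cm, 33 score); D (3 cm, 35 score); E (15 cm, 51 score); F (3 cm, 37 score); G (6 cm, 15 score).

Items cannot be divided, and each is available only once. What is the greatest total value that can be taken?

180 score

This is a 0/1 knapsack; check combinations near the capacity.
- A+B+E+F: length 8+6+15+3=32, value 38+54+51+37=180
- A+B+D+F+G: length 8+6+3+3+6=26, value 38+54+35+37+15=179
- A+B+D+E: length 8+6+3+15=32, value 38+54+35+51=178
- B+D+E+F: length 6+3+15+3=27, value 54+35+51+37=177
- B+C+D+F+G: length 6+13+3+3+6=31, value 54+33+35+37+15=174
Best: 180 score.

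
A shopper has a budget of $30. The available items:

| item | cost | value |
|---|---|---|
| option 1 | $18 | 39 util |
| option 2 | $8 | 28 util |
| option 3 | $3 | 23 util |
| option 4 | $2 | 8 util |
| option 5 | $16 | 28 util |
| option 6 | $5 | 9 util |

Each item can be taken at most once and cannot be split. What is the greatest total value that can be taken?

This is a 0/1 knapsack; check combinations near the capacity.
- option 1+option 2+option 3: cost 18+8+3=29, value 39+28+23=90
- option 2+option 3+option 4+option 5: cost 8+3+2+16=29, value 28+23+8+28=87
- option 2+option 3+option 5: cost 8+3+16=27, value 28+23+28=79
Best: 90 util.

90 util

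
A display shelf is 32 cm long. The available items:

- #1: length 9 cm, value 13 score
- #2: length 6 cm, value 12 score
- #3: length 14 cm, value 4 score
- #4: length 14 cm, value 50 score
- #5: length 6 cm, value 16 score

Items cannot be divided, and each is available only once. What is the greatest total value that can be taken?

Check high-value combinations within 32 cm:
- #1+#4+#5: length 9+14+6=29, value 13+50+16=79
- #2+#4+#5: length 6+14+6=26, value 12+50+16=78
- #1+#2+#4: length 9+6+14=29, value 13+12+50=75
- #4+#5: length 14+6=20, value 50+16=66
Best: 79 score.

79 score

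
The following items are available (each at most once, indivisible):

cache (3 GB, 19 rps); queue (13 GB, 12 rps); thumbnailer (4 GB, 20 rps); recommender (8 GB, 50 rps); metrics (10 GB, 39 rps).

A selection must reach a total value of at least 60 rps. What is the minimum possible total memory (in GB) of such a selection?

11

Subsets with value ≥ 60, sorted by total memory:
- cache+recommender: memory 11, value 69
- thumbnailer+recommender: memory 12, value 70
- cache+thumbnailer+recommender: memory 15, value 89
- cache+thumbnailer+metrics: memory 17, value 78
Minimum memory: 11 GB.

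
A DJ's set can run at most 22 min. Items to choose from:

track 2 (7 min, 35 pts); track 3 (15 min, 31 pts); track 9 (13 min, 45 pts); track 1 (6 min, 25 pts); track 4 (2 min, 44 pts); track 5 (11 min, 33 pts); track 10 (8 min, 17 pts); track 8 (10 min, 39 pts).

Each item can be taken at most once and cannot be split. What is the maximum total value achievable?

Check high-value combinations within 22 min:
- track 2+track 9+track 4: duration 7+13+2=22, value 35+45+44=124
- track 2+track 4+track 8: duration 7+2+10=19, value 35+44+39=118
- track 9+track 1+track 4: duration 13+6+2=21, value 45+25+44=114
Best: 124 pts.

124 pts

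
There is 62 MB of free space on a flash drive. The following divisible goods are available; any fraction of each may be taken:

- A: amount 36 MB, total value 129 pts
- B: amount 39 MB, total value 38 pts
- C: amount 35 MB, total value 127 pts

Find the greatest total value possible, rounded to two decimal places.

Take in order of value per unit:
- C (127/35 per unit): all 35 → value 127, running total 127.00
- A (129/36 per unit): 27 of 36 → value 27×129/36 = 96.7500, running total 223.75
Total 223.75.

223.75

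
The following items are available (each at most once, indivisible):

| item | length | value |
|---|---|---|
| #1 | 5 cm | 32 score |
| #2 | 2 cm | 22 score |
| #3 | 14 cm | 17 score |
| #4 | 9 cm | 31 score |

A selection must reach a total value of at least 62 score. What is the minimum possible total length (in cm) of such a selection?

14

Subsets with value ≥ 62, sorted by total length:
- #1+#4: length 14, value 63
- #1+#2+#4: length 16, value 85
- #1+#2+#3: length 21, value 71
Minimum length: 14 cm.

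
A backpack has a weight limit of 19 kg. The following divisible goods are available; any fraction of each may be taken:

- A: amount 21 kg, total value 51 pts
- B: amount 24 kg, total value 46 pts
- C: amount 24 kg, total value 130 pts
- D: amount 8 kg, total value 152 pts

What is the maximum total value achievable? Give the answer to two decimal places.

Take in order of value per unit:
- D (152/8 per unit): all 8 → value 152, running total 152.00
- C (130/24 per unit): 11 of 24 → value 11×130/24 = 59.5833, running total 211.58
Total 211.58.

211.58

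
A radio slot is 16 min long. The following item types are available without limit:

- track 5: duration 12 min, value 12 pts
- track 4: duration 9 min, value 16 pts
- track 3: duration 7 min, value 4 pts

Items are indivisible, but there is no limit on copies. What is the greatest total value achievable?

20 pts

Best value-per-unit is track 4 at 16/9; filling with it alone gives 1×16 = 16.
Optimal mix: 1×track 4 + 1×track 3 → duration 16, value 20.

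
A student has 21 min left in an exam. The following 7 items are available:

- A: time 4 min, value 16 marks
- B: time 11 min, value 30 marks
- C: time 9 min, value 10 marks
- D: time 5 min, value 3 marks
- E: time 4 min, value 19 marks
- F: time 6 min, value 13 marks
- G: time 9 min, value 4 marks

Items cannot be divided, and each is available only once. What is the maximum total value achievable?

65 marks

Check high-value combinations within 21 min:
- A+B+E: time 4+11+4=19, value 16+30+19=65
- B+E+F: time 11+4+6=21, value 30+19+13=62
- A+B+F: time 4+11+6=21, value 16+30+13=59
- B+D+E: time 11+5+4=20, value 30+3+19=52
- A+D+E+F: time 4+5+4+6=19, value 16+3+19+13=51
Best: 65 marks.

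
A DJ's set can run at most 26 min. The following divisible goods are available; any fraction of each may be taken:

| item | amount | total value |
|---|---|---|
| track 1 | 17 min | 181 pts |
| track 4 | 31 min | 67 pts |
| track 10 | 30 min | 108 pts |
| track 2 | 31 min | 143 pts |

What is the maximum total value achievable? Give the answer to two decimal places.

Take in order of value per unit:
- track 1 (181/17 per unit): all 17 → value 181, running total 181.00
- track 2 (143/31 per unit): 9 of 31 → value 9×143/31 = 41.5161, running total 222.52
Total 222.52.

222.52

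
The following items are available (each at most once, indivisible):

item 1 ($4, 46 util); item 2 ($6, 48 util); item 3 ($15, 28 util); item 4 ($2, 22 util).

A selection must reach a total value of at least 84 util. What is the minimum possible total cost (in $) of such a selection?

Subsets with value ≥ 84, sorted by total cost:
- item 1+item 2: cost 10, value 94
- item 1+item 2+item 4: cost 12, value 116
- item 1+item 3+item 4: cost 21, value 96
- item 2+item 3+item 4: cost 23, value 98
Minimum cost: 10 $.

10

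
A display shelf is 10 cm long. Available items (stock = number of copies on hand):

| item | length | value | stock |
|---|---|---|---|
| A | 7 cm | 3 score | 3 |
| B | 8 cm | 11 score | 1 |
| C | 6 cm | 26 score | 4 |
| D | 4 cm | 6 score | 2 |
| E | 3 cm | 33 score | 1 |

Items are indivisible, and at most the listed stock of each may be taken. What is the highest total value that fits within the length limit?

59 score

Top feasible selections:
- 1×C + 1×E: length 9, value 59
- 1×D + 1×E: length 7, value 39
Best: 59 score.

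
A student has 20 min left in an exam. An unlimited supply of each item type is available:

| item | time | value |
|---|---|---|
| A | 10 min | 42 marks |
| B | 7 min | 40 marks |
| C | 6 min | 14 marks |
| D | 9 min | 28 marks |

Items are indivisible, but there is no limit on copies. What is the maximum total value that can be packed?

94 marks

Best value-per-unit is B at 40/7; filling with it alone gives 2×40 = 80.
Optimal mix: 2×B + 1×C → time 20, value 94.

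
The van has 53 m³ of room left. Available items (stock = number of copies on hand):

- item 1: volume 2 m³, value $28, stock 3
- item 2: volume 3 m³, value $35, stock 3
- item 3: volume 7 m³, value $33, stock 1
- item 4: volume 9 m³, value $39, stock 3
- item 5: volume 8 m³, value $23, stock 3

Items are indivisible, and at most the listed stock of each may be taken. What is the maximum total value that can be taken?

$339

Top feasible selections:
- 3×item 1 + 3×item 2 + 1×item 3 + 3×item 4: volume 49, value 339
- 3×item 1 + 3×item 2 + 3×item 4 + 1×item 5: volume 50, value 329
- 3×item 1 + 3×item 2 + 1×item 3 + 2×item 4 + 1×item 5: volume 48, value 323
Best: $339.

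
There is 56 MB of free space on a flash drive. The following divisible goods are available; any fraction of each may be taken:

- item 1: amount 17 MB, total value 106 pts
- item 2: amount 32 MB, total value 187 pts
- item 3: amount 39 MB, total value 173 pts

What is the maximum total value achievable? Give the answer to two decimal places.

324.05

Take in order of value per unit:
- item 1 (106/17 per unit): all 17 → value 106, running total 106.00
- item 2 (187/32 per unit): all 32 → value 187, running total 293.00
- item 3 (173/39 per unit): 7 of 39 → value 7×173/39 = 31.0513, running total 324.05
Total 324.05.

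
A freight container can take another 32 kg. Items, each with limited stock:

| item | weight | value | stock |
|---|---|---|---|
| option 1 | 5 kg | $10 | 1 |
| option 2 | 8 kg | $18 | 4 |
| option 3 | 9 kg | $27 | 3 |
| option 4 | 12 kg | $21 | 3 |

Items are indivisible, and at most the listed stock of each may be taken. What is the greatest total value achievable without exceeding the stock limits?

$91

Best selections within weight 32 and stock limits:
- 1×option 1 + 3×option 3: weight 32, value 91
- 1×option 1 + 1×option 2 + 2×option 3: weight 31, value 82
- 3×option 3: weight 27, value 81
Best: $91.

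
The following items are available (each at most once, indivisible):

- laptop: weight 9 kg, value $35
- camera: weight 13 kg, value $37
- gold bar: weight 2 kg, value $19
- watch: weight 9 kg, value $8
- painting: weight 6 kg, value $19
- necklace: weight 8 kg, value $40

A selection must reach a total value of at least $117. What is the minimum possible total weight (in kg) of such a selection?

Subsets with value ≥ 117, sorted by total weight:
- laptop+camera+gold bar+necklace: weight 32, value 131
- laptop+gold bar+watch+painting+necklace: weight 34, value 121
Minimum weight: 32 kg.

32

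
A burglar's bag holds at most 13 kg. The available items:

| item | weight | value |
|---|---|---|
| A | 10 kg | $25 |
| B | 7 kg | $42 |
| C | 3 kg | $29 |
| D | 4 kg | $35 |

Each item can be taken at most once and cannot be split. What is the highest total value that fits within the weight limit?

Check high-value combinations within 13 kg:
- B+D: weight 7+4=11, value 42+35=77
- B+C: weight 7+3=10, value 42+29=71
- C+D: weight 3+4=7, value 29+35=64
- A+C: weight 10+3=13, value 25+29=54
Best: $77.

$77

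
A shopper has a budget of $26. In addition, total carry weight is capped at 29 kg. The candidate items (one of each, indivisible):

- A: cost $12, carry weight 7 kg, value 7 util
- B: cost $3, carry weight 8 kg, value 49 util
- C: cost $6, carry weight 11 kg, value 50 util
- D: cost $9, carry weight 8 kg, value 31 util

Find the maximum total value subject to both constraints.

Feasible sets respecting both limits:
- B+C+D: cost 18, carry weight 27, value 130
- A+B+C: cost 21, carry weight 26, value 106
- B+C: cost 9, carry weight 19, value 99
- A+B+D: cost 24, carry weight 23, value 87
Best: 130 util.

130 util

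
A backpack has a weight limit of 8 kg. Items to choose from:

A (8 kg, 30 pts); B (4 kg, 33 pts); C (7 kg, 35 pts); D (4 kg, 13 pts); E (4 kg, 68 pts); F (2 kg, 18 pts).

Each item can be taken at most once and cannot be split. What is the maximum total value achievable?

101 pts

Check high-value combinations within 8 kg:
- B+E: weight 4+4=8, value 33+68=101
- E+F: weight 4+2=6, value 68+18=86
- D+E: weight 4+4=8, value 13+68=81
- E: weight 4, value 68
Best: 101 pts.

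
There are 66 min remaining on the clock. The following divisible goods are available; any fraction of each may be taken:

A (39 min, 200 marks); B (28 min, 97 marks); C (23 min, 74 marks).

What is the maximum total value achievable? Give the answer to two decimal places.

Take in order of value per unit:
- A (200/39 per unit): all 39 → value 200, running total 200.00
- B (97/28 per unit): 27 of 28 → value 27×97/28 = 93.5357, running total 293.54
Total 293.54.

293.54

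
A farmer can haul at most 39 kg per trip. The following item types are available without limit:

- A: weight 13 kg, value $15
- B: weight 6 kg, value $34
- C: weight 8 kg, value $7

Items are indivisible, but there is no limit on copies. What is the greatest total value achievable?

$204

Best value-per-unit is B at 34/6, and filling with it alone uses weight 6×6=36. No mix of the others beats 6×34 = 204.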